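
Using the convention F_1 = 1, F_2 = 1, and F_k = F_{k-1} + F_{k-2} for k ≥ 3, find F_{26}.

121393

Iterating the recurrence up to F_{18} = 2584 and F_{17} = 1597:
F_{19} = F_{18} + F_{17} = 2584 + 1597 = 4181
F_{20} = F_{19} + F_{18} = 4181 + 2584 = 6765
F_{21} = F_{20} + F_{19} = 6765 + 4181 = 10946
F_{22} = F_{21} + F_{20} = 10946 + 6765 = 17711
F_{23} = F_{22} + F_{21} = 17711 + 10946 = 28657
F_{24} = F_{23} + F_{22} = 28657 + 17711 = 46368
F_{25} = F_{24} + F_{23} = 46368 + 28657 = 75025
F_{26} = F_{25} + F_{24} = 75025 + 46368 = 121393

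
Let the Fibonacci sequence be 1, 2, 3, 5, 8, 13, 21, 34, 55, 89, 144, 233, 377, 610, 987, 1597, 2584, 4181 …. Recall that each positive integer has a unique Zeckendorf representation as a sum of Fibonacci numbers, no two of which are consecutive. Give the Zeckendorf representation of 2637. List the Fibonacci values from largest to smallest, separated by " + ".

Greedily peel off the largest Fibonacci term at each step:
2584 ≤ 2637 < 4181, so take 2584; remainder 53
34 ≤ 53 < 55, so take 34; remainder 19
13 ≤ 19 < 21, so take 13; remainder 6
5 ≤ 6 < 8, so take 5; remainder 1
1 ≤ 1 < 2, so take 1; remainder 0
So 2637 = 2584 + 34 + 13 + 5 + 1, with no two terms consecutive in the sequence.

2584 + 34 + 13 + 5 + 1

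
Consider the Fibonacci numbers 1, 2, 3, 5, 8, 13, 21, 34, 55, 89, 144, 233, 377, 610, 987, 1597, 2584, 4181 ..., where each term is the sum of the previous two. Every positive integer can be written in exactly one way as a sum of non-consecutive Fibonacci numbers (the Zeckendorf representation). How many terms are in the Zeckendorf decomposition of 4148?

6

Greedy algorithm:
largest Fibonacci ≤ 4148 is 2584; 4148 − 2584 = 1564
largest Fibonacci ≤ 1564 is 987; 1564 − 987 = 577
largest Fibonacci ≤ 577 is 377; 577 − 377 = 200
largest Fibonacci ≤ 200 is 144; 200 − 144 = 56
largest Fibonacci ≤ 56 is 55; 56 − 55 = 1
largest Fibonacci ≤ 1 is 1; 1 − 1 = 0
4148 = 2584 + 987 + 377 + 144 + 55 + 1, which has 6 terms.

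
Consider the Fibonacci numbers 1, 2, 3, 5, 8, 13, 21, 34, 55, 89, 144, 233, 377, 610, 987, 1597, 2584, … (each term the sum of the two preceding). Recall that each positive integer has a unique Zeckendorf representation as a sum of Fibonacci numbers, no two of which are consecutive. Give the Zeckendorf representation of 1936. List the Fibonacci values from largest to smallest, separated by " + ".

Repeatedly subtract the largest Fibonacci number that fits:
1936: greatest Fibonacci not exceeding it is 1597, leaving 339
339: greatest Fibonacci not exceeding it is 233, leaving 106
106: greatest Fibonacci not exceeding it is 89, leaving 17
17: greatest Fibonacci not exceeding it is 13, leaving 4
4: greatest Fibonacci not exceeding it is 3, leaving 1
1: greatest Fibonacci not exceeding it is 1, leaving 0
So 1936 = 1597 + 233 + 89 + 13 + 3 + 1, with no two terms consecutive in the sequence.

1597 + 233 + 89 + 13 + 3 + 1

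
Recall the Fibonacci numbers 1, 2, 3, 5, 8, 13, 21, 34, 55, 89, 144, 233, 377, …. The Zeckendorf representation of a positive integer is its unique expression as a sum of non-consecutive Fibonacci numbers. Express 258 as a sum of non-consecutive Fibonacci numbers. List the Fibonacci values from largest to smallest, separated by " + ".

233 + 21 + 3 + 1

largest Fibonacci ≤ 258 is 233; 258 − 233 = 25
largest Fibonacci ≤ 25 is 21; 25 − 21 = 4
largest Fibonacci ≤ 4 is 3; 4 − 3 = 1
largest Fibonacci ≤ 1 is 1; 1 − 1 = 0
So 258 = 233 + 21 + 3 + 1, with no two terms consecutive in the sequence.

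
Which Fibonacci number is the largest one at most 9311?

6765

6765 ≤ 9311 < 10946, so the largest Fibonacci number not exceeding 9311 is 6765.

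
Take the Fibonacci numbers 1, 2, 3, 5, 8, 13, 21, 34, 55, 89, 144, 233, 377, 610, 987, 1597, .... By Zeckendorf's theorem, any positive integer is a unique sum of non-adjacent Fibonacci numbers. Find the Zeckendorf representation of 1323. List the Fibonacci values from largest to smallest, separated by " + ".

987 + 233 + 89 + 13 + 1

Greedily peel off the largest Fibonacci term at each step:
take 987 (≤ 1323); 1323 − 987 = 336
take 233 (≤ 336); 336 − 233 = 103
take 89 (≤ 103); 103 − 89 = 14
take 13 (≤ 14); 14 − 13 = 1
take 1 (≤ 1); 1 − 1 = 0
So 1323 = 987 + 233 + 89 + 13 + 1, with no two terms consecutive in the sequence.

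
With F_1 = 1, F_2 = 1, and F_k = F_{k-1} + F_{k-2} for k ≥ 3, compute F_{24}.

46368

Iterating the recurrence up to F_{16} = 987 and F_{15} = 610:
F_{17} = F_{16} + F_{15} = 987 + 610 = 1597
F_{18} = F_{17} + F_{16} = 1597 + 987 = 2584
F_{19} = F_{18} + F_{17} = 2584 + 1597 = 4181
F_{20} = F_{19} + F_{18} = 4181 + 2584 = 6765
F_{21} = F_{20} + F_{19} = 6765 + 4181 = 10946
F_{22} = F_{21} + F_{20} = 10946 + 6765 = 17711
F_{23} = F_{22} + F_{21} = 17711 + 10946 = 28657
F_{24} = F_{23} + F_{22} = 28657 + 17711 = 46368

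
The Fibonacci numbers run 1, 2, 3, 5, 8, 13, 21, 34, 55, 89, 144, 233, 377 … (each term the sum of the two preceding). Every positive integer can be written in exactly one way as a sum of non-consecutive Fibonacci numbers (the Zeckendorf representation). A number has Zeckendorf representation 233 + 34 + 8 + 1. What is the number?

233 + 34 + 8 + 1 = 276.

276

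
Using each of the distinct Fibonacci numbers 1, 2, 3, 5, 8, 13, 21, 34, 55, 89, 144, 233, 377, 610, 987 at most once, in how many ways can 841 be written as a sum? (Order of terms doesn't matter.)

Starting from the Zeckendorf form and repeatedly splitting a term F_k into F_{k−1} + F_{k−2} (when neither is already used) reaches every representation.
841 = 610+144+55+21+8+3 = 610+144+55+21+8+2+1 = 377+233+144+55+21+8+3 = 610+144+55+21+5+3+2+1 = … (8 more), for 12 in all.

12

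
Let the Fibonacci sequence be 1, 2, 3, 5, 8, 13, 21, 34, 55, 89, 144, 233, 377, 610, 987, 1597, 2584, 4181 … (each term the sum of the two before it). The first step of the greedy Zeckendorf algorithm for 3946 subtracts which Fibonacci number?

2584 ≤ 3946 < 4181, so the largest Fibonacci number not exceeding 3946 is 2584.

2584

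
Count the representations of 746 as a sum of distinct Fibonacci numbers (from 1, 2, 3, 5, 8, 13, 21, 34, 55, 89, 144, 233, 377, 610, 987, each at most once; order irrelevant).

Each representation comes from the Zeckendorf form by replacing some F_k with F_{k−1} + F_{k−2} where possible.
746 = 610+89+34+13 = 610+89+34+8+5 = 377+233+89+34+13 = … (13 more), for 16 in all.

16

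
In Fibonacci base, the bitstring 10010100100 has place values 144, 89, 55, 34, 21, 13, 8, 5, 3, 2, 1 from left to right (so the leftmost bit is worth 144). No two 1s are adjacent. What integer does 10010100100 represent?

Summing the place values of the 1 bits: 144 + 34 + 13 + 3 = 194.

194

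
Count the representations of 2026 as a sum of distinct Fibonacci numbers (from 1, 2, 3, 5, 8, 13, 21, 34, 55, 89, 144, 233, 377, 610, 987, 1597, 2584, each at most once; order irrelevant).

Each representation comes from the Zeckendorf form by replacing some F_k with F_{k−1} + F_{k−2} where possible.
2026 = 1597+377+34+13+5 = 1597+377+34+13+3+2 = 1597+233+144+34+13+5 = … (21 more), for 24 in all.

24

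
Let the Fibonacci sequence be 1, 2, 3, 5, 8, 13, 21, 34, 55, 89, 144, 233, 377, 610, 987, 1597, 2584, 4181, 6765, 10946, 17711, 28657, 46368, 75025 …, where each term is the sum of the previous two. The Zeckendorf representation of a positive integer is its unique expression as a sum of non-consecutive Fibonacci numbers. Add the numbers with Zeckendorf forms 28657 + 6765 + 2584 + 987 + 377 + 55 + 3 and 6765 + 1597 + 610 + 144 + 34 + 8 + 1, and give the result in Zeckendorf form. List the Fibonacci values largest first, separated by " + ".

The two numbers are 39428 and 9159, so their sum is 48587.
48587: greatest Fibonacci not exceeding it is 46368, leaving 2219
2219: greatest Fibonacci not exceeding it is 1597, leaving 622
622: greatest Fibonacci not exceeding it is 610, leaving 12
12: greatest Fibonacci not exceeding it is 8, leaving 4
4: greatest Fibonacci not exceeding it is 3, leaving 1
1: greatest Fibonacci not exceeding it is 1, leaving 0

46368 + 1597 + 610 + 8 + 3 + 1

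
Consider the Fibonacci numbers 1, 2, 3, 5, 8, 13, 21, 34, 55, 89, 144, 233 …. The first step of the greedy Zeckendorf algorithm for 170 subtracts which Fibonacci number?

144 ≤ 170 < 233, so the largest Fibonacci number not exceeding 170 is 144.

144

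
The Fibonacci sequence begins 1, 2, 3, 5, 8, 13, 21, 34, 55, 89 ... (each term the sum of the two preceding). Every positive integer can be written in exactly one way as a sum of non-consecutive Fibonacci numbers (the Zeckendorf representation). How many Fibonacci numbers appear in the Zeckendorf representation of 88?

5

subtract 55 from 88: 33 remains
subtract 21 from 33: 12 remains
subtract 8 from 12: 4 remains
subtract 3 from 4: 1 remains
subtract 1 from 1: 0 remains
88 = 55 + 21 + 8 + 3 + 1, which has 5 terms.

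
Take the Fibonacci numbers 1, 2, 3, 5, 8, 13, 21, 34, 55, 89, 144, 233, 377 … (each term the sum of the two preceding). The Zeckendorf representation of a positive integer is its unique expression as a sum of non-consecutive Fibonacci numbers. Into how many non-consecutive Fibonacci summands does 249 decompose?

3

Greedily peel off the largest Fibonacci term at each step:
249: greatest Fibonacci not exceeding it is 233, leaving 16
16: greatest Fibonacci not exceeding it is 13, leaving 3
3: greatest Fibonacci not exceeding it is 3, leaving 0
249 = 233 + 13 + 3, which has 3 terms.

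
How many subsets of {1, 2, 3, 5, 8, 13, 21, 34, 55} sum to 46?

Starting from the Zeckendorf form and repeatedly splitting a term F_k into F_{k−1} + F_{k−2} (when neither is already used) reaches every representation.
46 = 34+8+3+1 = 21+13+8+3+1 — 2 representations.

2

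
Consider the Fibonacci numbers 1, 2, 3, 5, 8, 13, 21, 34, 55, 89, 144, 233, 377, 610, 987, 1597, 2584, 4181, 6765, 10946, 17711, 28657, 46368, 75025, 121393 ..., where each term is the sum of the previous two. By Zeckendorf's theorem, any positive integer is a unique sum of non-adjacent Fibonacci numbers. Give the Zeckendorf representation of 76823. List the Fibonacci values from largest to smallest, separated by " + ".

take 75025 (≤ 76823); 76823 − 75025 = 1798
take 1597 (≤ 1798); 1798 − 1597 = 201
take 144 (≤ 201); 201 − 144 = 57
take 55 (≤ 57); 57 − 55 = 2
take 2 (≤ 2); 2 − 2 = 0
So 76823 = 75025 + 1597 + 144 + 55 + 2, with no two terms consecutive in the sequence.

75025 + 1597 + 144 + 55 + 2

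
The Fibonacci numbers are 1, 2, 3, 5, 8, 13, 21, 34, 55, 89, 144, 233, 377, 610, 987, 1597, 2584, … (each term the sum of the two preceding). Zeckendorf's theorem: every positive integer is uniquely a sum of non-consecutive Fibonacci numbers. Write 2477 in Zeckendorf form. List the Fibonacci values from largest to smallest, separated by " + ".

1597 + 610 + 233 + 34 + 3

Repeatedly subtract the largest Fibonacci number that fits:
2477 − 1597 = 880
880 − 610 = 270
270 − 233 = 37
37 − 34 = 3
3 − 3 = 0
So 2477 = 1597 + 610 + 233 + 34 + 3, with no two terms consecutive in the sequence.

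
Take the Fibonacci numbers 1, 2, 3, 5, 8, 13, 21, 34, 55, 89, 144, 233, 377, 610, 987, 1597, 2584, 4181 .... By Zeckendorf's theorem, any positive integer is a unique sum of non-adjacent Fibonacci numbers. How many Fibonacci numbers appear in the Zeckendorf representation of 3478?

subtract 2584 from 3478: 894 remains
subtract 610 from 894: 284 remains
subtract 233 from 284: 51 remains
subtract 34 from 51: 17 remains
subtract 13 from 17: 4 remains
subtract 3 from 4: 1 remains
subtract 1 from 1: 0 remains
3478 = 2584 + 610 + 233 + 34 + 13 + 3 + 1, which has 7 terms.

7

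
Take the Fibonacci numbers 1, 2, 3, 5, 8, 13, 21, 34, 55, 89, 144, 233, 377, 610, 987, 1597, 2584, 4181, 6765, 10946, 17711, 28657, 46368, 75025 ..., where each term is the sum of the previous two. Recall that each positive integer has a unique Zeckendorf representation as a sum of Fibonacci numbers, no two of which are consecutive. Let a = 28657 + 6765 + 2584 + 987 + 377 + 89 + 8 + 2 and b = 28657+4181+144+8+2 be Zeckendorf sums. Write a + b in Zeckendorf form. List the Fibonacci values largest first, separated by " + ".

46368 + 17711 + 6765 + 1597 + 13 + 5 + 2

The two numbers are 39469 and 32992, so their sum is 72461.
take 46368 (≤ 72461); 72461 − 46368 = 26093
take 17711 (≤ 26093); 26093 − 17711 = 8382
take 6765 (≤ 8382); 8382 − 6765 = 1617
take 1597 (≤ 1617); 1617 − 1597 = 20
take 13 (≤ 20); 20 − 13 = 7
take 5 (≤ 7); 7 − 5 = 2
take 2 (≤ 2); 2 − 2 = 0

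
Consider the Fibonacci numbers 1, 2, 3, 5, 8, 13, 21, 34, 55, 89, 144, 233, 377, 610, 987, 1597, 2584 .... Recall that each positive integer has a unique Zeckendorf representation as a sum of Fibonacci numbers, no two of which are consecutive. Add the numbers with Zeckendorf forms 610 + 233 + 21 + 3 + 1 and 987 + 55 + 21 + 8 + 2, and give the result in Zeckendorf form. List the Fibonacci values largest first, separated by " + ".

1597 + 233 + 89 + 21 + 1

The two numbers are 868 and 1073, so their sum is 1941.
subtract 1597 from 1941: 344 remains
subtract 233 from 344: 111 remains
subtract 89 from 111: 22 remains
subtract 21 from 22: 1 remains
subtract 1 from 1: 0 remains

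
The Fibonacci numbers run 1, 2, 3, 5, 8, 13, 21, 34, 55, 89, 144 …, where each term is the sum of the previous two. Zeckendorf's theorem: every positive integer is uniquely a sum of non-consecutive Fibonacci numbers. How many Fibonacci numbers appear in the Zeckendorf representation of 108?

largest Fibonacci ≤ 108 is 89; 108 − 89 = 19
largest Fibonacci ≤ 19 is 13; 19 − 13 = 6
largest Fibonacci ≤ 6 is 5; 6 − 5 = 1
largest Fibonacci ≤ 1 is 1; 1 − 1 = 0
108 = 89 + 13 + 5 + 1, which has 4 terms.

4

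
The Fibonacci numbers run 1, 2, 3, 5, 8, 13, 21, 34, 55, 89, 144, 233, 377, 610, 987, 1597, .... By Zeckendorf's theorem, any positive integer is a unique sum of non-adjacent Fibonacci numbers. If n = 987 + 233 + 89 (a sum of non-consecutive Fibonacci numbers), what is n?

987 + 233 + 89 = 1309.

1309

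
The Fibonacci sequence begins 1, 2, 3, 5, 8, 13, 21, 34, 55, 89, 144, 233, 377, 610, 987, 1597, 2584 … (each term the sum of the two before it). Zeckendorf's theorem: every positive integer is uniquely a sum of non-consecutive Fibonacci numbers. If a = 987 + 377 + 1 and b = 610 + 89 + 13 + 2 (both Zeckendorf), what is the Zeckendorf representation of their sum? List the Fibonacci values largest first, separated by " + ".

1597 + 377 + 89 + 13 + 3

The two numbers are 1365 and 714, so their sum is 2079.
subtract 1597 from 2079: 482 remains
subtract 377 from 482: 105 remains
subtract 89 from 105: 16 remains
subtract 13 from 16: 3 remains
subtract 3 from 3: 0 remains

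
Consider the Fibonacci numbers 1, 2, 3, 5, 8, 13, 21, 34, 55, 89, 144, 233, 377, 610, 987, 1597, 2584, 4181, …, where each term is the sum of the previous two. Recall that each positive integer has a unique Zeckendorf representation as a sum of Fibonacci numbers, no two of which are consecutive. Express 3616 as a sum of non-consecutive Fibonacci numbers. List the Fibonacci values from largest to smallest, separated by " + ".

2584 + 987 + 34 + 8 + 3

Repeatedly subtract the largest Fibonacci number that fits:
subtract 2584 from 3616: 1032 remains
subtract 987 from 1032: 45 remains
subtract 34 from 45: 11 remains
subtract 8 from 11: 3 remains
subtract 3 from 3: 0 remains
So 3616 = 2584 + 987 + 34 + 8 + 3, with no two terms consecutive in the sequence.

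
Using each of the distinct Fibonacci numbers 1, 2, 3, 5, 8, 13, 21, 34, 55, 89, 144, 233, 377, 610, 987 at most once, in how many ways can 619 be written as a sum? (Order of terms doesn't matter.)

10

Each representation comes from the Zeckendorf form by replacing some F_k with F_{k−1} + F_{k−2} where possible.
619 = 610+8+1 = 610+5+3+1 = 377+233+8+1 = … (7 more), for 10 in all.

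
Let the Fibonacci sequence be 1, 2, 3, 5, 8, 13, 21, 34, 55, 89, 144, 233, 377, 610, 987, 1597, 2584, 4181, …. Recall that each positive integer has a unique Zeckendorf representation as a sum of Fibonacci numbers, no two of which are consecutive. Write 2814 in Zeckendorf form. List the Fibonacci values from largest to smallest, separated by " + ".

2584 + 144 + 55 + 21 + 8 + 2

largest Fibonacci ≤ 2814 is 2584; 2814 − 2584 = 230
largest Fibonacci ≤ 230 is 144; 230 − 144 = 86
largest Fibonacci ≤ 86 is 55; 86 − 55 = 31
largest Fibonacci ≤ 31 is 21; 31 − 21 = 10
largest Fibonacci ≤ 10 is 8; 10 − 8 = 2
largest Fibonacci ≤ 2 is 2; 2 − 2 = 0
So 2814 = 2584 + 144 + 55 + 21 + 8 + 2, with no two terms consecutive in the sequence.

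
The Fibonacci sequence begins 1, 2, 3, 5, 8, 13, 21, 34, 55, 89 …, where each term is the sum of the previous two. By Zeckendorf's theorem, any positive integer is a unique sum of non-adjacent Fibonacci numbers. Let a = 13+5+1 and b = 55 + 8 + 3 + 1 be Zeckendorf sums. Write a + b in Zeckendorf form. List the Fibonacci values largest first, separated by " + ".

The two numbers are 19 and 67, so their sum is 86.
take 55 (≤ 86); 86 − 55 = 31
take 21 (≤ 31); 31 − 21 = 10
take 8 (≤ 10); 10 − 8 = 2
take 2 (≤ 2); 2 − 2 = 0

55 + 21 + 8 + 2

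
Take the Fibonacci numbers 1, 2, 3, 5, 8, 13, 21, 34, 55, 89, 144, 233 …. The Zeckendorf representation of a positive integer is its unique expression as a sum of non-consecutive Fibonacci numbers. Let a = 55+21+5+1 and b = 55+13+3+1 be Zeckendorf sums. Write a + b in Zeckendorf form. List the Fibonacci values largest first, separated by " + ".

The two numbers are 82 and 72, so their sum is 154.
Repeatedly subtract the largest Fibonacci number that fits:
154 − 144 = 10
10 − 8 = 2
2 − 2 = 0

144 + 8 + 2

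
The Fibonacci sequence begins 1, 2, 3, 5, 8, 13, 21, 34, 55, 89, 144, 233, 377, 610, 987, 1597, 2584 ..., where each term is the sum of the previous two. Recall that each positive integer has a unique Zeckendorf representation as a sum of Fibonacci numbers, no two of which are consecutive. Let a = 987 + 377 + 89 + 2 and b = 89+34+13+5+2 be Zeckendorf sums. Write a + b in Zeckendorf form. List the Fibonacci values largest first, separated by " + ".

1597 + 1

The two numbers are 1455 and 143, so their sum is 1598.
1598: greatest Fibonacci not exceeding it is 1597, leaving 1
1: greatest Fibonacci not exceeding it is 1, leaving 0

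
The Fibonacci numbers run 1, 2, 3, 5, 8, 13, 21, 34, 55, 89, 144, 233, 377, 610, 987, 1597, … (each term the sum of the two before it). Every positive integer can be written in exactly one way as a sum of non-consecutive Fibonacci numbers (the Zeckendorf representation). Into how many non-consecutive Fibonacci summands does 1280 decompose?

4

987 ≤ 1280 < 1597, so take 987; remainder 293
233 ≤ 293 < 377, so take 233; remainder 60
55 ≤ 60 < 89, so take 55; remainder 5
5 ≤ 5 < 8, so take 5; remainder 0
1280 = 987 + 233 + 55 + 5, which has 4 terms.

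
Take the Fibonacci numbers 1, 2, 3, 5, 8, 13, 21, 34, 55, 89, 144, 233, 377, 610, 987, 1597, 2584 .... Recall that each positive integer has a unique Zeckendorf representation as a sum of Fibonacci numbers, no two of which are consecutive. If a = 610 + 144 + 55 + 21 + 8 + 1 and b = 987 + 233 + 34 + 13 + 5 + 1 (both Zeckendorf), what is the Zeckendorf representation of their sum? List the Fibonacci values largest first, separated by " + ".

1597 + 377 + 89 + 34 + 13 + 2

The two numbers are 839 and 1273, so their sum is 2112.
Greedily peel off the largest Fibonacci term at each step:
1597 ≤ 2112 < 2584, so take 1597; remainder 515
377 ≤ 515 < 610, so take 377; remainder 138
89 ≤ 138 < 144, so take 89; remainder 49
34 ≤ 49 < 55, so take 34; remainder 15
13 ≤ 15 < 21, so take 13; remainder 2
2 ≤ 2 < 3, so take 2; remainder 0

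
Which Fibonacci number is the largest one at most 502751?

317811 ≤ 502751 < 514229, so the largest Fibonacci number not exceeding 502751 is 317811.

317811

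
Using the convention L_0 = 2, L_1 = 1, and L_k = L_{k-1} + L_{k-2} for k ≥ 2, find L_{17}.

Iterating the recurrence up to L_{9} = 76 and L_{8} = 47:
L_{10} = L_{9} + L_{8} = 76 + 47 = 123
L_{11} = L_{10} + L_{9} = 123 + 76 = 199
L_{12} = L_{11} + L_{10} = 199 + 123 = 322
L_{13} = L_{12} + L_{11} = 322 + 199 = 521
L_{14} = L_{13} + L_{12} = 521 + 322 = 843
L_{15} = L_{14} + L_{13} = 843 + 521 = 1364
L_{16} = L_{15} + L_{14} = 1364 + 843 = 2207
L_{17} = L_{16} + L_{15} = 2207 + 1364 = 3571

3571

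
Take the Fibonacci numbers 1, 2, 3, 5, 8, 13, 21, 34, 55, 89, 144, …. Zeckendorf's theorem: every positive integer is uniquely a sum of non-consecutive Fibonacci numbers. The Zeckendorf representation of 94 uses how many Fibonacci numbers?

2

Greedily peel off the largest Fibonacci term at each step:
94: greatest Fibonacci not exceeding it is 89, leaving 5
5: greatest Fibonacci not exceeding it is 5, leaving 0
94 = 89 + 5, which has 2 terms.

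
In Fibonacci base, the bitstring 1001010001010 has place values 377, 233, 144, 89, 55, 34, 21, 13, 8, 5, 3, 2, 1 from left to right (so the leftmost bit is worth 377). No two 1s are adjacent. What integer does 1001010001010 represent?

Summing the place values of the 1 bits: 377 + 89 + 34 + 5 + 2 = 507.

507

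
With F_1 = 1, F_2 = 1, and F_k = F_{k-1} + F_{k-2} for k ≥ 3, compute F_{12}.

144

Iterating the recurrence up to F_{6} = 8 and F_{5} = 5:
F_{7} = F_{6} + F_{5} = 8 + 5 = 13
F_{8} = F_{7} + F_{6} = 13 + 8 = 21
F_{9} = F_{8} + F_{7} = 21 + 13 = 34
F_{10} = F_{9} + F_{8} = 34 + 21 = 55
F_{11} = F_{10} + F_{9} = 55 + 34 = 89
F_{12} = F_{11} + F_{10} = 89 + 55 = 144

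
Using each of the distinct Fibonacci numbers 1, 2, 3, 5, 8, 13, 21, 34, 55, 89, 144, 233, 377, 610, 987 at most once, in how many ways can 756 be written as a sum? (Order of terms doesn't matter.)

10

756 = 610+144+2 = 610+89+55+2 = 377+233+144+2 = … (7 more), for 10 in all.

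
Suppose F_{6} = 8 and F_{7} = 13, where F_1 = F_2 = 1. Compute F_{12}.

By the doubling identity F_{2k} = F_k(2F_{k+1} − F_k): F_{12} = 8·(2·13 − 8) = 8·18 = 144.

144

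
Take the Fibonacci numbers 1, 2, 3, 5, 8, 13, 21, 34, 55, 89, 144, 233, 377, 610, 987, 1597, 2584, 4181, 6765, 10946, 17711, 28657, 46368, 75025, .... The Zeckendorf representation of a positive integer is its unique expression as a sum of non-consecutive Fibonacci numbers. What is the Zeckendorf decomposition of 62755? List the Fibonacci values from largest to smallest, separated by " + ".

46368 + 10946 + 4181 + 987 + 233 + 34 + 5 + 1

Greedily peel off the largest Fibonacci term at each step:
subtract 46368 from 62755: 16387 remains
subtract 10946 from 16387: 5441 remains
subtract 4181 from 5441: 1260 remains
subtract 987 from 1260: 273 remains
subtract 233 from 273: 40 remains
subtract 34 from 40: 6 remains
subtract 5 from 6: 1 remains
subtract 1 from 1: 0 remains
So 62755 = 46368 + 10946 + 4181 + 987 + 233 + 34 + 5 + 1, with no two terms consecutive in the sequence.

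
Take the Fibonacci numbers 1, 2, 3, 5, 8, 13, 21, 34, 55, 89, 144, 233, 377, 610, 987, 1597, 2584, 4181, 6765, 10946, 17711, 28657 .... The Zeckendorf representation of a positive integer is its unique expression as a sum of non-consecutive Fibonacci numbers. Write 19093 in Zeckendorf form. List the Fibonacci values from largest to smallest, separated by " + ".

Greedy algorithm:
largest Fibonacci ≤ 19093 is 17711; 19093 − 17711 = 1382
largest Fibonacci ≤ 1382 is 987; 1382 − 987 = 395
largest Fibonacci ≤ 395 is 377; 395 − 377 = 18
largest Fibonacci ≤ 18 is 13; 18 − 13 = 5
largest Fibonacci ≤ 5 is 5; 5 − 5 = 0
So 19093 = 17711 + 987 + 377 + 13 + 5, with no two terms consecutive in the sequence.

17711 + 987 + 377 + 13 + 5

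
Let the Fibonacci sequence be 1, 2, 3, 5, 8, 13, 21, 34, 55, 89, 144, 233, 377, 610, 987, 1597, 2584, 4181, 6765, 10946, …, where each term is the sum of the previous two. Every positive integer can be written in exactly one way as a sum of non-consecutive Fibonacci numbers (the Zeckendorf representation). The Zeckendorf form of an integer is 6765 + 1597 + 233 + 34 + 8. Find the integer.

8637

6765 + 1597 + 233 + 34 + 8 = 8637.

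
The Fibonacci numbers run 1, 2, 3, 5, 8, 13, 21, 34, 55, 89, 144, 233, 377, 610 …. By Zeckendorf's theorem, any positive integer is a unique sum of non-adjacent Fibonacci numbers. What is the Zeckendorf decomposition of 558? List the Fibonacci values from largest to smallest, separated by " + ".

largest Fibonacci ≤ 558 is 377; 558 − 377 = 181
largest Fibonacci ≤ 181 is 144; 181 − 144 = 37
largest Fibonacci ≤ 37 is 34; 37 − 34 = 3
largest Fibonacci ≤ 3 is 3; 3 − 3 = 0
So 558 = 377 + 144 + 34 + 3, with no two terms consecutive in the sequence.

377 + 144 + 34 + 3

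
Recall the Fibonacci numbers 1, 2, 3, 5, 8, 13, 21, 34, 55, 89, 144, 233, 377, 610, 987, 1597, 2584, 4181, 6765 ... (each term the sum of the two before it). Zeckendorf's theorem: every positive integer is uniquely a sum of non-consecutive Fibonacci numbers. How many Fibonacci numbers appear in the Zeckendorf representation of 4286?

4

subtract 4181 from 4286: 105 remains
subtract 89 from 105: 16 remains
subtract 13 from 16: 3 remains
subtract 3 from 3: 0 remains
4286 = 4181 + 89 + 13 + 3, which has 4 terms.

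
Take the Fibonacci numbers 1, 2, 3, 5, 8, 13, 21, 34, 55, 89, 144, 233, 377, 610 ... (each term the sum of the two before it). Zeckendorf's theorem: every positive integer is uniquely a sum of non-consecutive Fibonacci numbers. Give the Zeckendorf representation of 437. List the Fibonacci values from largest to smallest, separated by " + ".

377 + 55 + 5

Greedily peel off the largest Fibonacci term at each step:
subtract 377 from 437: 60 remains
subtract 55 from 60: 5 remains
subtract 5 from 5: 0 remains
So 437 = 377 + 55 + 5, with no two terms consecutive in the sequence.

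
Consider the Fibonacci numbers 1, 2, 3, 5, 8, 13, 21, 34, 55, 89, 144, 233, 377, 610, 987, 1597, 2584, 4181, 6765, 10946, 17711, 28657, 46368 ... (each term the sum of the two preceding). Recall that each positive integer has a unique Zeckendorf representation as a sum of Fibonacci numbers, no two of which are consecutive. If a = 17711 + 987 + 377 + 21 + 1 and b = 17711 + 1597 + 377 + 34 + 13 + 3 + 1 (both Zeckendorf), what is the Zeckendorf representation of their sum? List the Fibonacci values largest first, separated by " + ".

The two numbers are 19097 and 19736, so their sum is 38833.
28657 ≤ 38833 < 46368, so take 28657; remainder 10176
6765 ≤ 10176 < 10946, so take 6765; remainder 3411
2584 ≤ 3411 < 4181, so take 2584; remainder 827
610 ≤ 827 < 987, so take 610; remainder 217
144 ≤ 217 < 233, so take 144; remainder 73
55 ≤ 73 < 89, so take 55; remainder 18
13 ≤ 18 < 21, so take 13; remainder 5
5 ≤ 5 < 8, so take 5; remainder 0

28657 + 6765 + 2584 + 610 + 144 + 55 + 13 + 5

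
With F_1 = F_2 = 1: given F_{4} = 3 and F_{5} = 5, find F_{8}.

By the doubling identity F_{2k} = F_k(2F_{k+1} − F_k): F_{8} = 3·(2·5 − 3) = 3·7 = 21.

21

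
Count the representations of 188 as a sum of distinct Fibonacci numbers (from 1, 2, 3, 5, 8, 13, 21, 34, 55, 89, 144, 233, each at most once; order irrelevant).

8

Each representation comes from the Zeckendorf form by replacing some F_k with F_{k−1} + F_{k−2} where possible.
188 = 144+34+8+2 = 144+34+5+3+2 = 144+21+13+8+2 = 89+55+34+8+2 = 144+21+13+5+3+2 = … (3 more), for 8 in all.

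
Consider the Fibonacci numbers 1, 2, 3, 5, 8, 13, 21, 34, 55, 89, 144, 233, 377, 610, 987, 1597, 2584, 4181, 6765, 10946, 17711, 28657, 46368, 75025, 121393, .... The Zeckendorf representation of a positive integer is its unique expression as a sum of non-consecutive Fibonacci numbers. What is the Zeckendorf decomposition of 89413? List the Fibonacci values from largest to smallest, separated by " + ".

75025 + 10946 + 2584 + 610 + 233 + 13 + 2

75025 ≤ 89413 < 121393, so take 75025; remainder 14388
10946 ≤ 14388 < 17711, so take 10946; remainder 3442
2584 ≤ 3442 < 4181, so take 2584; remainder 858
610 ≤ 858 < 987, so take 610; remainder 248
233 ≤ 248 < 377, so take 233; remainder 15
13 ≤ 15 < 21, so take 13; remainder 2
2 ≤ 2 < 3, so take 2; remainder 0
So 89413 = 75025 + 10946 + 2584 + 610 + 233 + 13 + 2, with no two terms consecutive in the sequence.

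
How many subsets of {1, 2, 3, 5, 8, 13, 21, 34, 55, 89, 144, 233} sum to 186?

Starting from the Zeckendorf form and repeatedly splitting a term F_k into F_{k−1} + F_{k−2} (when neither is already used) reaches every representation.
186 = 144+34+8 = 144+34+5+3 = 144+21+13+8 = 89+55+34+8 = 144+34+5+2+1 = … (7 more), for 12 in all.

12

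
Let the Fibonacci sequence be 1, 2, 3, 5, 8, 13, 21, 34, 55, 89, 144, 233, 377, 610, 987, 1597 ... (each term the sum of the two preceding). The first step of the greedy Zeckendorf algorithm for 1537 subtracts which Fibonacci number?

987 ≤ 1537 < 1597, so the largest Fibonacci number not exceeding 1537 is 987.

987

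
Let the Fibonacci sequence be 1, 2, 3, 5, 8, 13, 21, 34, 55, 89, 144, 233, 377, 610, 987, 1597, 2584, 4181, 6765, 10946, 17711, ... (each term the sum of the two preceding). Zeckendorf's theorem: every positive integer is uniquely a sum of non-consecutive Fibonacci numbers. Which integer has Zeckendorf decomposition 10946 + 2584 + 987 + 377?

14894

10946 + 2584 + 987 + 377 = 14894.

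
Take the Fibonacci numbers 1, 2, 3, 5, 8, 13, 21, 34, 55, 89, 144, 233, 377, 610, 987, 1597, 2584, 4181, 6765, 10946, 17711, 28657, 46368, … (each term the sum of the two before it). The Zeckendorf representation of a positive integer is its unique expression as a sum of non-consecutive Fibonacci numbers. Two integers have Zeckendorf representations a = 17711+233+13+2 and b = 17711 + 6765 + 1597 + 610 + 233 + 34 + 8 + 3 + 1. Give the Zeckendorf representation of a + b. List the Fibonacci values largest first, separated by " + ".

The two numbers are 17959 and 26962, so their sum is 44921.
44921: greatest Fibonacci not exceeding it is 28657, leaving 16264
16264: greatest Fibonacci not exceeding it is 10946, leaving 5318
5318: greatest Fibonacci not exceeding it is 4181, leaving 1137
1137: greatest Fibonacci not exceeding it is 987, leaving 150
150: greatest Fibonacci not exceeding it is 144, leaving 6
6: greatest Fibonacci not exceeding it is 5, leaving 1
1: greatest Fibonacci not exceeding it is 1, leaving 0

28657 + 10946 + 4181 + 987 + 144 + 5 + 1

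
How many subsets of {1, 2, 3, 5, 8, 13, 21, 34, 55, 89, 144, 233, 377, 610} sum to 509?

12

Each representation comes from the Zeckendorf form by replacing some F_k with F_{k−1} + F_{k−2} where possible.
509 = 377+89+34+8+1 = 377+89+34+5+3+1 = 377+89+21+13+8+1 = 233+144+89+34+8+1 = 377+89+21+13+5+3+1 = … (7 more), for 12 in all.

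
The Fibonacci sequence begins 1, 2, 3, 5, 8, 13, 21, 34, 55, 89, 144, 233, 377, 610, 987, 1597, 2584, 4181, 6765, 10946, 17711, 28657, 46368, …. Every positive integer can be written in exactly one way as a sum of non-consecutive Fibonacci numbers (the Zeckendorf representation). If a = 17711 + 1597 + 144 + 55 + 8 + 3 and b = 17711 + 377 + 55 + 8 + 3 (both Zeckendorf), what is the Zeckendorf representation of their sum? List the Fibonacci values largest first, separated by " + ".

The two numbers are 19518 and 18154, so their sum is 37672.
Greedily peel off the largest Fibonacci term at each step:
28657 ≤ 37672 < 46368, so take 28657; remainder 9015
6765 ≤ 9015 < 10946, so take 6765; remainder 2250
1597 ≤ 2250 < 2584, so take 1597; remainder 653
610 ≤ 653 < 987, so take 610; remainder 43
34 ≤ 43 < 55, so take 34; remainder 9
8 ≤ 9 < 13, so take 8; remainder 1
1 ≤ 1 < 2, so take 1; remainder 0

28657 + 6765 + 1597 + 610 + 34 + 8 + 1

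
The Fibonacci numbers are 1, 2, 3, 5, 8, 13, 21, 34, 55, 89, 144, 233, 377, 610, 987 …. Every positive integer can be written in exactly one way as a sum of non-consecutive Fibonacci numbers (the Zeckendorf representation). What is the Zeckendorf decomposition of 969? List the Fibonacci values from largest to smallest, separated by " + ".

take 610 (≤ 969); 969 − 610 = 359
take 233 (≤ 359); 359 − 233 = 126
take 89 (≤ 126); 126 − 89 = 37
take 34 (≤ 37); 37 − 34 = 3
take 3 (≤ 3); 3 − 3 = 0
So 969 = 610 + 233 + 89 + 34 + 3, with no two terms consecutive in the sequence.

610 + 233 + 89 + 34 + 3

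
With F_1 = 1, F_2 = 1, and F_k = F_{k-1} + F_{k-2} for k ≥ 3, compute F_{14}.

377

Iterating the recurrence up to F_{7} = 13 and F_{6} = 8:
F_{8} = F_{7} + F_{6} = 13 + 8 = 21
F_{9} = F_{8} + F_{7} = 21 + 13 = 34
F_{10} = F_{9} + F_{8} = 34 + 21 = 55
F_{11} = F_{10} + F_{9} = 55 + 34 = 89
F_{12} = F_{11} + F_{10} = 89 + 55 = 144
F_{13} = F_{12} + F_{11} = 144 + 89 = 233
F_{14} = F_{13} + F_{12} = 233 + 144 = 377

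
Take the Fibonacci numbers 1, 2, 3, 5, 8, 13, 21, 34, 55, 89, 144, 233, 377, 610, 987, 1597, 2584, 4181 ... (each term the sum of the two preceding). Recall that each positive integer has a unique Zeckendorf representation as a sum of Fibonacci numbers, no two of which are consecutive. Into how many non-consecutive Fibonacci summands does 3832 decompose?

Greedy algorithm:
2584 ≤ 3832 < 4181, so take 2584; remainder 1248
987 ≤ 1248 < 1597, so take 987; remainder 261
233 ≤ 261 < 377, so take 233; remainder 28
21 ≤ 28 < 34, so take 21; remainder 7
5 ≤ 7 < 8, so take 5; remainder 2
2 ≤ 2 < 3, so take 2; remainder 0
3832 = 2584 + 987 + 233 + 21 + 5 + 2, which has 6 terms.

6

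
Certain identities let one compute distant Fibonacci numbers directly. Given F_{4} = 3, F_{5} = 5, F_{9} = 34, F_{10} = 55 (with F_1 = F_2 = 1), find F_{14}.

By the addition formula F_{m+n} = F_m F_{n+1} + F_{m−1} F_n with m=5, n=9: F_{14} = 5·55 + 3·34 = 275 + 102 = 377.

377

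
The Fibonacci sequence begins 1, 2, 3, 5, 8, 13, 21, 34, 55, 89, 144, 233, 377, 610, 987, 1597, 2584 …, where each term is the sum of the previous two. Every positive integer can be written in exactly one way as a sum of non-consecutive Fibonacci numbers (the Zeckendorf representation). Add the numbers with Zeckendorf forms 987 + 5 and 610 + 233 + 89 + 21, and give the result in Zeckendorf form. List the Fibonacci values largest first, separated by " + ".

The two numbers are 992 and 953, so their sum is 1945.
Repeatedly subtract the largest Fibonacci number that fits:
1597 ≤ 1945 < 2584, so take 1597; remainder 348
233 ≤ 348 < 377, so take 233; remainder 115
89 ≤ 115 < 144, so take 89; remainder 26
21 ≤ 26 < 34, so take 21; remainder 5
5 ≤ 5 < 8, so take 5; remainder 0

1597 + 233 + 89 + 21 + 5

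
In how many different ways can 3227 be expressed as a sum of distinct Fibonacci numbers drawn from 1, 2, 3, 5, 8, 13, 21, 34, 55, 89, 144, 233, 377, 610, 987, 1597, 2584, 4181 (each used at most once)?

3227 = 2584+610+21+8+3+1 = 2584+377+233+21+8+3+1 = 1597+987+610+21+8+3+1 = 2584+377+144+89+21+8+3+1 = 1597+987+377+233+21+8+3+1 = … (3 more), for 8 in all.

8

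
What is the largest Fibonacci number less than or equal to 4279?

4181

4181 ≤ 4279 < 6765, so the largest Fibonacci number not exceeding 4279 is 4181.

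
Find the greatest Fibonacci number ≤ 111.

89 ≤ 111 < 144, so the largest Fibonacci number not exceeding 111 is 89.

89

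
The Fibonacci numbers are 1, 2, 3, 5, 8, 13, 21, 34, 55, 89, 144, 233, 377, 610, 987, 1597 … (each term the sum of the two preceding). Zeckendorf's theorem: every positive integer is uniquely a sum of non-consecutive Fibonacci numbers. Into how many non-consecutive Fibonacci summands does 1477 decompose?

take 987 (≤ 1477); 1477 − 987 = 490
take 377 (≤ 490); 490 − 377 = 113
take 89 (≤ 113); 113 − 89 = 24
take 21 (≤ 24); 24 − 21 = 3
take 3 (≤ 3); 3 − 3 = 0
1477 = 987 + 377 + 89 + 21 + 3, which has 5 terms.

5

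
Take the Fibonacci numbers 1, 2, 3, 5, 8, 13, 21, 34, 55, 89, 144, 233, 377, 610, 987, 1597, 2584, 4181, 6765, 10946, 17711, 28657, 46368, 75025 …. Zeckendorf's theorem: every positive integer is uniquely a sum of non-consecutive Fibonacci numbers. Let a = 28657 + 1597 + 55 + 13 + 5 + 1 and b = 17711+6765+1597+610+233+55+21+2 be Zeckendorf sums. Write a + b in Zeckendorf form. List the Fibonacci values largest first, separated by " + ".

The two numbers are 30328 and 26994, so their sum is 57322.
subtract 46368 from 57322: 10954 remains
subtract 10946 from 10954: 8 remains
subtract 8 from 8: 0 remains

46368 + 10946 + 8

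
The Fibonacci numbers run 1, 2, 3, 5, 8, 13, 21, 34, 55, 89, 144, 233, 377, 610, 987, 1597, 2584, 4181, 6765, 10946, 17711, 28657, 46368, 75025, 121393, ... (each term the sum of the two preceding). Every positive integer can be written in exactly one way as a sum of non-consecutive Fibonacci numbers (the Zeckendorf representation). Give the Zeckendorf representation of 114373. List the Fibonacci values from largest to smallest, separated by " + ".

75025 + 28657 + 6765 + 2584 + 987 + 233 + 89 + 21 + 8 + 3 + 1

Greedy algorithm:
114373: greatest Fibonacci not exceeding it is 75025, leaving 39348
39348: greatest Fibonacci not exceeding it is 28657, leaving 10691
10691: greatest Fibonacci not exceeding it is 6765, leaving 3926
3926: greatest Fibonacci not exceeding it is 2584, leaving 1342
1342: greatest Fibonacci not exceeding it is 987, leaving 355
355: greatest Fibonacci not exceeding it is 233, leaving 122
122: greatest Fibonacci not exceeding it is 89, leaving 33
33: greatest Fibonacci not exceeding it is 21, leaving 12
12: greatest Fibonacci not exceeding it is 8, leaving 4
4: greatest Fibonacci not exceeding it is 3, leaving 1
1: greatest Fibonacci not exceeding it is 1, leaving 0
So 114373 = 75025 + 28657 + 6765 + 2584 + 987 + 233 + 89 + 21 + 8 + 3 + 1, with no two terms consecutive in the sequence.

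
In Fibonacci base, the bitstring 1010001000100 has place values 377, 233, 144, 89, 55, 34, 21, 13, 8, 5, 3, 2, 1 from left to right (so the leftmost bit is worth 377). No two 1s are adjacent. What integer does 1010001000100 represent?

Summing the place values of the 1 bits: 377 + 144 + 21 + 3 = 545.

545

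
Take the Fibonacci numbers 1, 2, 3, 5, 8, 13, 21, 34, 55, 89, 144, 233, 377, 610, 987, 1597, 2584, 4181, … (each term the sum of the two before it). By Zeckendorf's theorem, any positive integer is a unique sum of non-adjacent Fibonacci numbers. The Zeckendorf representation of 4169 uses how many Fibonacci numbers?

take 2584 (≤ 4169); 4169 − 2584 = 1585
take 987 (≤ 1585); 1585 − 987 = 598
take 377 (≤ 598); 598 − 377 = 221
take 144 (≤ 221); 221 − 144 = 77
take 55 (≤ 77); 77 − 55 = 22
take 21 (≤ 22); 22 − 21 = 1
take 1 (≤ 1); 1 − 1 = 0
4169 = 2584 + 987 + 377 + 144 + 55 + 21 + 1, which has 7 terms.

7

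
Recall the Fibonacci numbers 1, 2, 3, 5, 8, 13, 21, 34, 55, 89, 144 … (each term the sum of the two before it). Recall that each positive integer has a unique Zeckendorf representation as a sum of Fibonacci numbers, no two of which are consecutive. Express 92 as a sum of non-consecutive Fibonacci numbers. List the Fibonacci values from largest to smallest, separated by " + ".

92: greatest Fibonacci not exceeding it is 89, leaving 3
3: greatest Fibonacci not exceeding it is 3, leaving 0
So 92 = 89 + 3, with no two terms consecutive in the sequence.

89 + 3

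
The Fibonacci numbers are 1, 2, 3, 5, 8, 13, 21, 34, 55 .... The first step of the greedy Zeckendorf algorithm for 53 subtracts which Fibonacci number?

34

34 ≤ 53 < 55, so the largest Fibonacci number not exceeding 53 is 34.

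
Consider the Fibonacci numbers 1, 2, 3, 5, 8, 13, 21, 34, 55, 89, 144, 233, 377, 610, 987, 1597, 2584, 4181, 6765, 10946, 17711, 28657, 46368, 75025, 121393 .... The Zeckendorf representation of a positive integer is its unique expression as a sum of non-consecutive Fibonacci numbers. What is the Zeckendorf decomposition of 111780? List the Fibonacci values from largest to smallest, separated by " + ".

75025 + 28657 + 6765 + 987 + 233 + 89 + 21 + 3

75025 ≤ 111780 < 121393, so take 75025; remainder 36755
28657 ≤ 36755 < 46368, so take 28657; remainder 8098
6765 ≤ 8098 < 10946, so take 6765; remainder 1333
987 ≤ 1333 < 1597, so take 987; remainder 346
233 ≤ 346 < 377, so take 233; remainder 113
89 ≤ 113 < 144, so take 89; remainder 24
21 ≤ 24 < 34, so take 21; remainder 3
3 ≤ 3 < 5, so take 3; remainder 0
So 111780 = 75025 + 28657 + 6765 + 987 + 233 + 89 + 21 + 3, with no two terms consecutive in the sequence.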